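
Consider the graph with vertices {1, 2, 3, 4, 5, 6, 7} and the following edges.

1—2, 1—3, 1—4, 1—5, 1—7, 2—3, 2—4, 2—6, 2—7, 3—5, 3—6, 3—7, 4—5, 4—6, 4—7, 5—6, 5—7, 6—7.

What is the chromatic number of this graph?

4

1, 3, 5, 7 form a clique, so at least 4 colors are needed.
4 colors suffice: 1=c, 2=d, 3=b, 4=b, 5=d, 6=c, 7=a. No two adjacent vertices share a color.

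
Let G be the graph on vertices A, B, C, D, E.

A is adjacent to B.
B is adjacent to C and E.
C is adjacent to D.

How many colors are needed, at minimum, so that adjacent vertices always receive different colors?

B and C are adjacent, so at least 2 colors are needed.
2 colors suffice: color 1 → {B, D}; color 2 → {A, C, E}. Each edge has distinct colors on its endpoints.

2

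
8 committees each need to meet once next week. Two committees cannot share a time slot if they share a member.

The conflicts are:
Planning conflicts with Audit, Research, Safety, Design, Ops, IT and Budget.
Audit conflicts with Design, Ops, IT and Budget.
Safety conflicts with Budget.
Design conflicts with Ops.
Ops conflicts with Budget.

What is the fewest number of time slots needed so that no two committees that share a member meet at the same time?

Planning, Audit, Ops, Budget pairwise conflict, so at least 4 time slots are needed.
4 time slots suffice: time slot 1 → {Planning}; time slot 2 → {Audit, Research, Safety}; time slot 3 → {Ops, IT}; time slot 4 → {Design, Budget}. No two conflicting committees share a time slot.

4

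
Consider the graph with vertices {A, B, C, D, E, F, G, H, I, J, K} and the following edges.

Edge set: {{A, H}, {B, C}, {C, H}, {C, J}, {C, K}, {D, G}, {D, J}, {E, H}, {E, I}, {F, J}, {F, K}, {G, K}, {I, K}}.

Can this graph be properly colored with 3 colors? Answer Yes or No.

The chromatic number is 3. The cycle I-E-H-C-K-I has odd length 5, so it cannot be 2-colored; at least 3 colors are needed.
3 colors suffice: color 1 → {B, H, J, K}; color 2 → {A, C, E, F, G}; color 3 → {D, I}.
That is already a proper 3-coloring.

Yes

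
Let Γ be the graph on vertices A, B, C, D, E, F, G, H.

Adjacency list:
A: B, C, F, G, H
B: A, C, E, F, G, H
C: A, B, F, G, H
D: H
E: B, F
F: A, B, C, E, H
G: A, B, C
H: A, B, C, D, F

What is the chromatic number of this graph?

5

A, B, C, F, H form a clique, so at least 5 colors are needed.
5 colors suffice: color red → {B, D}; color blue → {C, E}; color green → {A}; color yellow → {G, H}; color purple → {F}. No two adjacent vertices share a color.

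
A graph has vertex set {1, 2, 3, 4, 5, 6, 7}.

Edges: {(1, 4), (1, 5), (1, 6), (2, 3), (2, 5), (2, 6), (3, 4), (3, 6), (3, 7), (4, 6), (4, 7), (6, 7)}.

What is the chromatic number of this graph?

4

3, 4, 6, 7 are mutually adjacent (a clique of size 4), so at least 4 colors are needed.
4 colors suffice: color red → {5, 6}; color blue → {1, 3}; color green → {2, 4}; color yellow → {7}. Every edge joins two different colors.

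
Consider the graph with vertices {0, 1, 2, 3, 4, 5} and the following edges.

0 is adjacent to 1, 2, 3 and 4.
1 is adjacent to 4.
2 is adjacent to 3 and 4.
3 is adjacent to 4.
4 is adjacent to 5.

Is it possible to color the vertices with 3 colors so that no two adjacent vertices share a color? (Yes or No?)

No

0, 2, 3, 4 are mutually adjacent (a clique of size 4), so at least 4 colors are needed.
So 3 colors are not enough.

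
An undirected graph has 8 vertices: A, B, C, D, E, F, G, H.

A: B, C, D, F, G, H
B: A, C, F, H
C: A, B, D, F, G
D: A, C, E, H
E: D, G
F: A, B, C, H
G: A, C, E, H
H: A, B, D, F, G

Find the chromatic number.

A, B, F, H are mutually adjacent (a clique of size 4), so at least 4 colors are needed.
4 colors suffice: color 1 → {A, E}; color 2 → {C, H}; color 3 → {B, D, G}; color 4 → {F}. Every edge joins two different colors.

4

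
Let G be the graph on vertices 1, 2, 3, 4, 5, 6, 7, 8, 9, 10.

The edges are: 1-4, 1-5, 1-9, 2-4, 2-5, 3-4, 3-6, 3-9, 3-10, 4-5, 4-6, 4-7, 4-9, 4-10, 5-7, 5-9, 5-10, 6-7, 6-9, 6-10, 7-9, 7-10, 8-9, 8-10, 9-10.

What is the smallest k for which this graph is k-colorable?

4, 5, 7, 9, 10 form a clique, so at least 5 colors are needed.
5 colors suffice: color red → {4, 8}; color blue → {2, 9}; color green → {1, 10}; color yellow → {5, 6}; color purple → {3, 7}. Each edge has distinct colors on its endpoints.

5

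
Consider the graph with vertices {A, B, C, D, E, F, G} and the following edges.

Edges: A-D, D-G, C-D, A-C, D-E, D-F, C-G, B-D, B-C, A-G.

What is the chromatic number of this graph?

4

A, C, D, G are pairwise adjacent (a clique of size 4), so at least 4 colors are needed.
One proper 4-coloring: A=4, B=3, C=2, D=1, E=2, F=2, G=3. No two adjacent vertices share a color.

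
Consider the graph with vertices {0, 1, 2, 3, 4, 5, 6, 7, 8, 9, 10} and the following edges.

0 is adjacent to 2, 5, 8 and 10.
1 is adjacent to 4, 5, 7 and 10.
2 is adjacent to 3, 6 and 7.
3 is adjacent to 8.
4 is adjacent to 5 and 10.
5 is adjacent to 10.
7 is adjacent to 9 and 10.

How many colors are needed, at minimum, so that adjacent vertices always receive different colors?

1, 4, 5, 10 form a clique, so at least 4 colors are needed.
One proper 4-coloring: 0=blue, 1=blue, 2=red, 3=blue, 4=yellow, 5=green, 6=blue, 7=green, 8=red, 9=red, 10=red. No two adjacent vertices share a color.

4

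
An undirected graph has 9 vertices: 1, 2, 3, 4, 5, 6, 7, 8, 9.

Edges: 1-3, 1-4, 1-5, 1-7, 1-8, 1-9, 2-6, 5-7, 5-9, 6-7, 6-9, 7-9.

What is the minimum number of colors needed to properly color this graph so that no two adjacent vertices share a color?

1, 5, 7, 9 are pairwise adjacent (a clique of size 4), so at least 4 colors are needed.
One proper 4-coloring: 1=red, 2=blue, 3=blue, 4=blue, 5=yellow, 6=red, 7=blue, 8=blue, 9=green. Every edge joins two different colors.

4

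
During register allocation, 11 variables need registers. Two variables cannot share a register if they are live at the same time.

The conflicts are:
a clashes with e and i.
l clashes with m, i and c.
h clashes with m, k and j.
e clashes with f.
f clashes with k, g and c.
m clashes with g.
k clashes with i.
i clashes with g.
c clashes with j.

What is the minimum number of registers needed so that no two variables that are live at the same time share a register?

3

The cycle i-l-m-h-k-i has odd length 5, so it cannot be 2-colored; at least 3 registers are needed.
3 registers suffice: register 1 → {f, m, i, j}; register 2 → {h, e, g, c}; register 3 → {a, l, k}. No two conflicting variables share a register.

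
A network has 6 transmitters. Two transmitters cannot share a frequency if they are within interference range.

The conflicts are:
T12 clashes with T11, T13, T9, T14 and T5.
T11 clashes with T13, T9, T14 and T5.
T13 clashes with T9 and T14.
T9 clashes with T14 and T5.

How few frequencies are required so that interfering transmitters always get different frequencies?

T12, T11, T13, T9, T14 all conflict with each other, so at least 5 frequencies are needed.
5 frequencies suffice: frequency 1 → {T9}; frequency 2 → {T11}; frequency 3 → {T12}; frequency 4 → {T13, T5}; frequency 5 → {T14}. Every pair that conflicts lands in different frequencies.

5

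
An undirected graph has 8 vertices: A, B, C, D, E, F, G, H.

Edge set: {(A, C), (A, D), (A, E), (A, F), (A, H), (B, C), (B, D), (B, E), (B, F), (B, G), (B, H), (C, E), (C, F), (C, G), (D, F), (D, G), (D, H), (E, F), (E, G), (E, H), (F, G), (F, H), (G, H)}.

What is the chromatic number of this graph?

B, D, F, G, H form a clique, so at least 5 colors are needed.
One proper 5-coloring: A=4, B=4, C=2, D=3, E=3, F=1, G=5, H=2. Every edge joins two different colors.

5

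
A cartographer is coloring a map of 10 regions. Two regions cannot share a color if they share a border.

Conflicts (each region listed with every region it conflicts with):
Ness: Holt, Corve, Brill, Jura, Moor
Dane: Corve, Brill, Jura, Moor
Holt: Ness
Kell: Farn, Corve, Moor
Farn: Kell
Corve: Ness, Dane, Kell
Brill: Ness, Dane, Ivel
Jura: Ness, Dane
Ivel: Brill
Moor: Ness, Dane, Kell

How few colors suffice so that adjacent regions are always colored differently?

Kell and Farn conflict, so at least 2 colors are needed.
2 colors suffice: color 1 → {Ness, Dane, Kell, Ivel}; color 2 → {Holt, Farn, Corve, Brill, Jura, Moor}. Each listed conflict is separated.

2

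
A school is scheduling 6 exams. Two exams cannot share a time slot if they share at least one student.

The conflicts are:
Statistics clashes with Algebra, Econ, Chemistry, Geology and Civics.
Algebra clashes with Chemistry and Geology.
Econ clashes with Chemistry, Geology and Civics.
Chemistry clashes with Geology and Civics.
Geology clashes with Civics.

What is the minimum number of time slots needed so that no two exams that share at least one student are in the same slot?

5

Statistics, Econ, Chemistry, Geology, Civics are mutually in conflict, so at least 5 time slots are needed.
5 time slots suffice: time slot 1 → {Chemistry}; time slot 2 → {Geology}; time slot 3 → {Statistics}; time slot 4 → {Algebra, Civics}; time slot 5 → {Econ}. Every pair that conflicts lands in different time slots.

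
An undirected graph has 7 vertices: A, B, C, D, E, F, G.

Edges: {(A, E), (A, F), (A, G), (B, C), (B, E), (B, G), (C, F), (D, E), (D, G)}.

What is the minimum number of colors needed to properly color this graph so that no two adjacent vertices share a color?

3

The cycle G-A-F-C-B-G has odd length 5, so it cannot be 2-colored; at least 3 colors are needed.
3 colors suffice: color 1 → {E, F, G}; color 2 → {A, B, D}; color 3 → {C}. Every edge joins two different colors.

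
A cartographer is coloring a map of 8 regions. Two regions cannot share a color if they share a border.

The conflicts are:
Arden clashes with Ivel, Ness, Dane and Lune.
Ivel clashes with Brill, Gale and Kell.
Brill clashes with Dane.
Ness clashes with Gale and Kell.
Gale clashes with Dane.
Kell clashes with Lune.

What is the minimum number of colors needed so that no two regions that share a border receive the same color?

Kell and Lune conflict, so at least 2 colors are needed.
2 colors suffice: Arden=2, Ivel=1, Brill=2, Ness=1, Gale=2, Kell=2, Dane=1, Lune=1. No two conflicting regions share a color.

2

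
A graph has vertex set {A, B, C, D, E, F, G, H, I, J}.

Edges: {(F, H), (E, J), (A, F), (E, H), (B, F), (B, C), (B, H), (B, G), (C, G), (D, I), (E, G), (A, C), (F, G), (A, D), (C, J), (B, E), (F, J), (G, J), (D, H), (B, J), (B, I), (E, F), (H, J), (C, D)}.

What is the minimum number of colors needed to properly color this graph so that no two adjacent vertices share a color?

B, E, F, H, J are mutually adjacent (a clique of size 5), so at least 5 colors are needed.
A valid assignment using 5 colors: A=3, B=1, C=2, D=1, E=5, F=2, G=4, H=4, I=2, J=3. Every edge joins two different colors.

5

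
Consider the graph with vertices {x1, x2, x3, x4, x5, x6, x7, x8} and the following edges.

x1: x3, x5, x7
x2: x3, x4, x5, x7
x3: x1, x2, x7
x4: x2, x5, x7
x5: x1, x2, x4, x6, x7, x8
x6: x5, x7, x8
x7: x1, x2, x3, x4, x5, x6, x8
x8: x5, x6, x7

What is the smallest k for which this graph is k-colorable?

4

x2, x4, x5, x7 form a clique, so at least 4 colors are needed.
One proper 4-coloring: x1=G, x2=G, x3=B, x4=Y, x5=B, x6=Y, x7=R, x8=G. Every edge joins two different colors.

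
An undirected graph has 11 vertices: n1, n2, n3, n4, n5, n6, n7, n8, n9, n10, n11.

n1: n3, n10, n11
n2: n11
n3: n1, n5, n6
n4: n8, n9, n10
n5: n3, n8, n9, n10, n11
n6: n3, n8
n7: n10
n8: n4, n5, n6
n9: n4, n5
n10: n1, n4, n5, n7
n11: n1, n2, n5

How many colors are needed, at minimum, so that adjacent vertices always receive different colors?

2

n7 and n10 are adjacent, so at least 2 colors are needed.
2 colors suffice: color 1 → {n1, n2, n4, n5, n6, n7}; color 2 → {n3, n8, n9, n10, n11}. Each edge has distinct colors on its endpoints.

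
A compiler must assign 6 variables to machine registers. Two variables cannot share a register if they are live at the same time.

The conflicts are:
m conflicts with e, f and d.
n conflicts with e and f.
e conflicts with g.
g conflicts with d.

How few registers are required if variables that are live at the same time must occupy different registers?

2

n and e conflict, so at least 2 registers are needed.
2 registers suffice: register 1 → {e, f, d}; register 2 → {m, n, g}. No two conflicting variables share a register.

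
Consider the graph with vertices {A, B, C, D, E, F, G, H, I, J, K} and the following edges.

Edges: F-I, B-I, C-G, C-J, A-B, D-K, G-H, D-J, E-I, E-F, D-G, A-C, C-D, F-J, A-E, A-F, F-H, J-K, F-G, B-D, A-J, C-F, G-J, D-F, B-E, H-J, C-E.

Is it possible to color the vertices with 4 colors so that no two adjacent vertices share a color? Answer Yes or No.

C, D, F, G, J are pairwise adjacent (a clique of size 5), so at least 5 colors are needed.
So 4 colors are not enough.

No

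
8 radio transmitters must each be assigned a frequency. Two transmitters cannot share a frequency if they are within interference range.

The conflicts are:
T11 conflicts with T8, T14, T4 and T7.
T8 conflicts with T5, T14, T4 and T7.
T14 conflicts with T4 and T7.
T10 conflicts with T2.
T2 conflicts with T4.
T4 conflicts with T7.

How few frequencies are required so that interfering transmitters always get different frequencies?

5

T11, T8, T14, T4, T7 are mutually in conflict, so at least 5 frequencies are needed.
Using 5 frequencies: T11=4, T8=1, T5=2, T14=3, T10=2, T2=1, T4=2, T7=5. Every pair that conflicts lands in different frequencies.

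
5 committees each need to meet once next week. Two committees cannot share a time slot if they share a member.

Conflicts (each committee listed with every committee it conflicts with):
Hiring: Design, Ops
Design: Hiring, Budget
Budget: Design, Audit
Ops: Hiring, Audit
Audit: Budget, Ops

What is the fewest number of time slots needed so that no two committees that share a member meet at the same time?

The cycle Hiring-Design-Budget-Audit-Ops-Hiring has odd length 5, so it cannot be 2-colored; at least 3 time slots are needed.
3 time slots suffice: time slot 1 → {Hiring, Budget}; time slot 2 → {Design, Audit}; time slot 3 → {Ops}. No two conflicting committees share a time slot.

3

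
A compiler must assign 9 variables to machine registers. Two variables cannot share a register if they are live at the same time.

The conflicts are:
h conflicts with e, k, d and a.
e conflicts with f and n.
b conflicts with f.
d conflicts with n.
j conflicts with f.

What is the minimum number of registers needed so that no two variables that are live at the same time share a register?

2

e and n conflict, so at least 2 registers are needed.
2 registers suffice: register 1 → {h, f, n}; register 2 → {e, k, b, d, j, a}. Each listed conflict is separated.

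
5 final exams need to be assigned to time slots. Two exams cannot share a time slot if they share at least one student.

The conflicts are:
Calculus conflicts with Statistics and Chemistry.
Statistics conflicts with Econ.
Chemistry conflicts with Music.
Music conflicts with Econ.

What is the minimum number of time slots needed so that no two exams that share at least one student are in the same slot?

The cycle Chemistry-Music-Econ-Statistics-Calculus-Chemistry has odd length 5, so it cannot be 2-colored; at least 3 time slots are needed.
3 time slots suffice: Calculus=2, Statistics=3, Chemistry=1, Music=2, Econ=1. No two conflicting exams share a time slot.

3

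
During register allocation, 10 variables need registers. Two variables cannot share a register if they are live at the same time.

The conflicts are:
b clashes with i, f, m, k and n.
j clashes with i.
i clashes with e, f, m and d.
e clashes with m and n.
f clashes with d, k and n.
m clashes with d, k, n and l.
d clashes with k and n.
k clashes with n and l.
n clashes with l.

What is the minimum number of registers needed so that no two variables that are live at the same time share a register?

f, d, k, n are mutually in conflict, so at least 4 registers are needed.
Using 4 registers: b=4, j=1, i=2, e=3, f=1, m=1, d=4, k=3, n=2, l=4. Each listed conflict is separated.

4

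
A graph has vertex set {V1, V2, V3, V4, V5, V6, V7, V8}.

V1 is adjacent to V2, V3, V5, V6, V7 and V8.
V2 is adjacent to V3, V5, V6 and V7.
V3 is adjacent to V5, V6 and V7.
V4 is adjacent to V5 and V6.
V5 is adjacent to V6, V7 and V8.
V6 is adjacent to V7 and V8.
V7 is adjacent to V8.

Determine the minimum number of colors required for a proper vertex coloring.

V1, V2, V3, V5, V6, V7 are pairwise adjacent (a clique of size 6), so at least 6 colors are needed.
6 colors suffice: color 1 → {V5}; color 2 → {V6}; color 3 → {V1, V4}; color 4 → {V7}; color 5 → {V2, V8}; color 6 → {V3}. No two adjacent vertices share a color.

6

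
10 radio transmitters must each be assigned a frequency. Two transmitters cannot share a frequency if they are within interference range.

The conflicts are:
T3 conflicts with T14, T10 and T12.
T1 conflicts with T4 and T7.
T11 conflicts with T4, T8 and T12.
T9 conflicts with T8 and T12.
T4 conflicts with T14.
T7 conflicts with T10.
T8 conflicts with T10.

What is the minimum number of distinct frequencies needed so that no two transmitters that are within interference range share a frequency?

3

The cycle T3-T10-T8-T9-T12-T3 has odd length 5, so it cannot be 2-colored; at least 3 frequencies are needed.
Using 3 frequencies: T3=3, T1=2, T11=2, T9=2, T4=1, T7=1, T14=2, T8=1, T10=2, T12=1. Every pair that conflicts lands in different frequencies.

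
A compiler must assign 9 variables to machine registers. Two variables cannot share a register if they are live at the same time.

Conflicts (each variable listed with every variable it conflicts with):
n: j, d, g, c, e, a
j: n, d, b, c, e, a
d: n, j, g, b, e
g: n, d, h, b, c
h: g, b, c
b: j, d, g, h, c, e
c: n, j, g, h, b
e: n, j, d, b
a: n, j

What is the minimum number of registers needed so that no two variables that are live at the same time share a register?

j, d, b, e are mutually in conflict, so at least 4 registers are needed.
4 registers suffice: n=2, j=1, d=3, g=1, h=4, b=2, c=3, e=4, a=3. Each listed conflict is separated.

4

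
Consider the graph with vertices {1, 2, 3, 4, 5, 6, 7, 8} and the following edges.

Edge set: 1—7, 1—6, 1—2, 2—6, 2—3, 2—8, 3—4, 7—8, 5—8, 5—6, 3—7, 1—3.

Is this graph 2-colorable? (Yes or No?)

1, 2, 3 are mutually adjacent, so at least 3 colors are needed.
So 2 colors are not enough.

No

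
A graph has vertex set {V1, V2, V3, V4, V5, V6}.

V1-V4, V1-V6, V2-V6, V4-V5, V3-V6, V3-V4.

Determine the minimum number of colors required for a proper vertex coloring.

2

V2 and V6 are adjacent, so at least 2 colors are needed.
2 colors suffice: color 1 → {V4, V6}; color 2 → {V1, V2, V3, V5}. Each edge has distinct colors on its endpoints.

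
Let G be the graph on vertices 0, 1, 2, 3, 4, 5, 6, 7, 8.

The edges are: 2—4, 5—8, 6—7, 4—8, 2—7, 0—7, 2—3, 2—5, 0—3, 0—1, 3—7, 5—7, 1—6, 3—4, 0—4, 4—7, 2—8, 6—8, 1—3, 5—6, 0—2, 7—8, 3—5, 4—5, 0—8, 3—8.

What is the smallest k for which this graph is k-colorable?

2, 3, 4, 5, 7, 8 form a clique, so at least 6 colors are needed.
One proper 6-coloring: 0=d, 1=a, 2=e, 3=c, 4=f, 5=d, 6=c, 7=b, 8=a. No two adjacent vertices share a color.

6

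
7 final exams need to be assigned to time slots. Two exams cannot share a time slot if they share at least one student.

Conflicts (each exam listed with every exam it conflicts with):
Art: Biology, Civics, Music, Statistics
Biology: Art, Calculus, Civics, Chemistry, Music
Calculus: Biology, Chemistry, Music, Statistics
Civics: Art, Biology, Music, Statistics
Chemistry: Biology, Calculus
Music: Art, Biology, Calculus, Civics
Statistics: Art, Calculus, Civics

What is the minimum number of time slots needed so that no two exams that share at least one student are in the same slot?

Art, Biology, Civics, Music all conflict with each other, so at least 4 time slots are needed.
4 time slots suffice: Art=4, Biology=1, Calculus=3, Civics=3, Chemistry=2, Music=2, Statistics=1. Each listed conflict is separated.

4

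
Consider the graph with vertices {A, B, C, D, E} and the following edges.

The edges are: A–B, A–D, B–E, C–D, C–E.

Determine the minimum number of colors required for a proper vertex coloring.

The cycle C-E-B-A-D-C has odd length 5, so it cannot be 2-colored; at least 3 colors are needed.
3 colors suffice: color 1 → {B, C}; color 2 → {A, E}; color 3 → {D}. No two adjacent vertices share a color.

3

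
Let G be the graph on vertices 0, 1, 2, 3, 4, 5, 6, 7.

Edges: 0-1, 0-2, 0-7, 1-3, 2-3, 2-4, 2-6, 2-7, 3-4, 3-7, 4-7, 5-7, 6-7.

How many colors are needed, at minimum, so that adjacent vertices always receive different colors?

4

2, 3, 4, 7 form a clique, so at least 4 colors are needed.
4 colors suffice: color a → {1, 7}; color b → {2, 5}; color c → {0, 3, 6}; color d → {4}. Every edge joins two different colors.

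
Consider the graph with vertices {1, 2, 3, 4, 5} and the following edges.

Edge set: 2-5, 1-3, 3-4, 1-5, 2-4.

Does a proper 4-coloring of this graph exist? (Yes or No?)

The chromatic number is 3. The cycle 5-2-4-3-1-5 has odd length 5, so it cannot be 2-colored; at least 3 colors are needed.
3 colors suffice: color red → {4, 5}; color blue → {2, 3}; color green → {1}.
Since 4 ≥ 3, a proper 4-coloring certainly exists.

Yes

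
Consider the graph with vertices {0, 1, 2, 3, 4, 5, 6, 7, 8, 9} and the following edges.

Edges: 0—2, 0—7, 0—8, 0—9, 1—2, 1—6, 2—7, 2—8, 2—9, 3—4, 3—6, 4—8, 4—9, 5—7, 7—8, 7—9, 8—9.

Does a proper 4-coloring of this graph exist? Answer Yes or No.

0, 2, 7, 8, 9 are pairwise adjacent (a clique of size 5), so at least 5 colors are needed.
So 4 colors are not enough.

No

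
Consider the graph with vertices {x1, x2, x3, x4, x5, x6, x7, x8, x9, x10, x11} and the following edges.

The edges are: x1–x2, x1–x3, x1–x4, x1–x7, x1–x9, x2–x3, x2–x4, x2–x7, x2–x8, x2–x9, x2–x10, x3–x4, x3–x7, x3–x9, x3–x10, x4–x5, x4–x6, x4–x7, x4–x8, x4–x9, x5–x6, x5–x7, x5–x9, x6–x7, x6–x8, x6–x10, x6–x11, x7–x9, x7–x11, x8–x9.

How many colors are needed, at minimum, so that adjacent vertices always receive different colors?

6

x1, x2, x3, x4, x7, x9 form a clique, so at least 6 colors are needed.
One proper 6-coloring: x1=6, x2=4, x3=5, x4=1, x5=4, x6=3, x7=2, x8=2, x9=3, x10=1, x11=1. Each edge has distinct colors on its endpoints.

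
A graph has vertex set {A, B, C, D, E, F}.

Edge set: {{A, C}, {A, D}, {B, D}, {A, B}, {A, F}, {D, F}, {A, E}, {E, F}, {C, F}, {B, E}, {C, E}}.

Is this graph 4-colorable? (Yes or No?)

Yes

The chromatic number is 4. A, C, E, F are pairwise adjacent (a clique of size 4), so at least 4 colors are needed.
One proper 4-coloring: A=1, B=3, C=4, D=2, E=2, F=3.
That is already a proper 4-coloring.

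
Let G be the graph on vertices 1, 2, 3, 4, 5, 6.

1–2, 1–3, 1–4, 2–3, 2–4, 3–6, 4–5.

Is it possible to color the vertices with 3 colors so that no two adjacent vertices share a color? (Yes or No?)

Yes

The chromatic number is 3. 1, 2, 4 form a triangle, so at least 3 colors are needed.
3 colors suffice: color a → {1, 5, 6}; color b → {3, 4}; color c → {2}.
That is already a proper 3-coloring.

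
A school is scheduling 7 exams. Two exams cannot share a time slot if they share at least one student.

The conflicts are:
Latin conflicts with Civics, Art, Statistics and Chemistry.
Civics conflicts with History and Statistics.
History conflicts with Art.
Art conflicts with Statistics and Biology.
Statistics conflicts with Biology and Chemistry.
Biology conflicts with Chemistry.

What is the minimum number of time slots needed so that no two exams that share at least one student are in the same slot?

3

Latin, Statistics, Chemistry pairwise conflict, so at least 3 time slots are needed.
3 time slots suffice: time slot 1 → {History, Statistics}; time slot 2 → {Civics, Art, Chemistry}; time slot 3 → {Latin, Biology}. Each listed conflict is separated.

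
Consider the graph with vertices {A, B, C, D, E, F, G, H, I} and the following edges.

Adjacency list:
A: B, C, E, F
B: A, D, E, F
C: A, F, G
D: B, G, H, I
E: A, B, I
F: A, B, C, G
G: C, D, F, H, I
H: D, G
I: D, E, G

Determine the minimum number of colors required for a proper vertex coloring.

3

A, B, F are mutually adjacent, so at least 3 colors are needed.
One proper 3-coloring: A=1, B=3, C=3, D=2, E=2, F=2, G=1, H=3, I=3. Each edge has distinct colors on its endpoints.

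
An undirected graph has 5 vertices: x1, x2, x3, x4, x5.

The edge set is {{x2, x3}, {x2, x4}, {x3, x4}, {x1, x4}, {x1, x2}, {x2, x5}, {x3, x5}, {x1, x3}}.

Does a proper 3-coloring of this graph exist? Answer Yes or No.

x1, x2, x3, x4 are pairwise adjacent (a clique of size 4), so at least 4 colors are needed.
So 3 colors are not enough.

No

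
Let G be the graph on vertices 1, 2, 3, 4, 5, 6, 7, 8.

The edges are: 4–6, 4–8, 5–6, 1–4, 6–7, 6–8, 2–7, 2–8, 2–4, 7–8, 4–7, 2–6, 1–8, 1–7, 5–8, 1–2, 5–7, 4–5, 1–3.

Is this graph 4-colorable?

2, 4, 6, 7, 8 are mutually adjacent (a clique of size 5), so at least 5 colors are needed.
So 4 colors are not enough.

No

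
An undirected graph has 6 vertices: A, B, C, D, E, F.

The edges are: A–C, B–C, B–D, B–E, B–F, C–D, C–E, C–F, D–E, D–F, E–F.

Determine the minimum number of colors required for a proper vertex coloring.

5

B, C, D, E, F are mutually adjacent (a clique of size 5), so at least 5 colors are needed.
5 colors suffice: color 1 → {C}; color 2 → {A, D}; color 3 → {E}; color 4 → {F}; color 5 → {B}. No two adjacent vertices share a color.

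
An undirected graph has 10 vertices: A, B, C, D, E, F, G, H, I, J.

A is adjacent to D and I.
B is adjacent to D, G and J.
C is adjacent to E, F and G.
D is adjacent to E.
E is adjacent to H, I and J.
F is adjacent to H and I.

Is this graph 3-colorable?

Yes

The chromatic number is 3. The cycle D-E-C-G-B-D has odd length 5, so it cannot be 2-colored; at least 3 colors are needed.
3 colors suffice: color 1 → {A, B, E, F}; color 2 → {C, D, H, I, J}; color 3 → {G}.
That is already a proper 3-coloring.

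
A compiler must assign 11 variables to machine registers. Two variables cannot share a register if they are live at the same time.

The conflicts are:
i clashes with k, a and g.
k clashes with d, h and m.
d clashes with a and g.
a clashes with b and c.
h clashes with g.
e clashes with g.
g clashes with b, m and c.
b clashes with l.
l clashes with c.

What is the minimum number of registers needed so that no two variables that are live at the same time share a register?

a and b conflict, so at least 2 registers are needed.
A valid assignment using 2 registers: i=2, k=1, d=2, a=1, h=2, e=2, g=1, b=2, l=1, m=2, c=2. Every pair that conflicts lands in different registers.

2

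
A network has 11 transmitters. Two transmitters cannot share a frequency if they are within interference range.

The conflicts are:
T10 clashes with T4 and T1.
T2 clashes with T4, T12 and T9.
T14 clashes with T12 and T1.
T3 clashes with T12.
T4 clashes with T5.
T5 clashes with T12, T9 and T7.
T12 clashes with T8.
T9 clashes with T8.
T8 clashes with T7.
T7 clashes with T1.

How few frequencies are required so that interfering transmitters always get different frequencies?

The cycle T12-T5-T7-T1-T14-T12 has odd length 5, so it cannot be 2-colored; at least 3 frequencies are needed.
3 frequencies suffice: frequency 1 → {T4, T12, T9, T7}; frequency 2 → {T2, T3, T5, T8, T1}; frequency 3 → {T10, T14}. Each listed conflict is separated.

3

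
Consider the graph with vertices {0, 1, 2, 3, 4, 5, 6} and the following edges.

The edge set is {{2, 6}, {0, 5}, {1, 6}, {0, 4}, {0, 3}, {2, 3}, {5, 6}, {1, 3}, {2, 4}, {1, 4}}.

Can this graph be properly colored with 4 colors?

The chromatic number is 3. The cycle 5-0-4-1-6-5 has odd length 5, so it cannot be 2-colored; at least 3 colors are needed.
3 colors suffice: color red → {3, 4, 6}; color blue → {0, 1, 2}; color green → {5}.
Since 4 ≥ 3, a proper 4-coloring certainly exists.

Yes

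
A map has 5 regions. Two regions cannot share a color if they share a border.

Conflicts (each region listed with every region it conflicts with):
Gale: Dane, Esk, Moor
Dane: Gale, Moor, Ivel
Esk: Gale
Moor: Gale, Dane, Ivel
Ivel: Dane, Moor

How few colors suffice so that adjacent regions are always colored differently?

Gale, Dane, Moor pairwise conflict, so at least 3 colors are needed.
3 colors suffice: color 1 → {Gale, Ivel}; color 2 → {Dane, Esk}; color 3 → {Moor}. No two conflicting regions share a color.

3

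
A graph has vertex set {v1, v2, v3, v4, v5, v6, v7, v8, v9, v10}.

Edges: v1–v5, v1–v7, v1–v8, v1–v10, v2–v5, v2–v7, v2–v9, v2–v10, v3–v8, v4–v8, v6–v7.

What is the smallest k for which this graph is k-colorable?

v2 and v7 are adjacent, so at least 2 colors are needed.
2 colors suffice: color R → {v1, v2, v3, v4, v6}; color B → {v5, v7, v8, v9, v10}. Each edge has distinct colors on its endpoints.

2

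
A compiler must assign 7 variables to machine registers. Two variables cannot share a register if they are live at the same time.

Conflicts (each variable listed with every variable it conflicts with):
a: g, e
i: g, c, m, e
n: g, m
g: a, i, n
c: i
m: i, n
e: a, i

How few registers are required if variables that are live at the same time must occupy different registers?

n and m conflict, so at least 2 registers are needed.
2 registers suffice: register 1 → {a, i, n}; register 2 → {g, c, m, e}. Every pair that conflicts lands in different registers.

2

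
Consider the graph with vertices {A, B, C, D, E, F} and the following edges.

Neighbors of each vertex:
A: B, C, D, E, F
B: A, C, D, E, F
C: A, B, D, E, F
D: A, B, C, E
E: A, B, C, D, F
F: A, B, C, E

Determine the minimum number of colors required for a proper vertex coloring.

A, B, C, E, F form a clique, so at least 5 colors are needed.
5 colors suffice: color 1 → {E}; color 2 → {C}; color 3 → {B}; color 4 → {A}; color 5 → {D, F}. Each edge has distinct colors on its endpoints.

5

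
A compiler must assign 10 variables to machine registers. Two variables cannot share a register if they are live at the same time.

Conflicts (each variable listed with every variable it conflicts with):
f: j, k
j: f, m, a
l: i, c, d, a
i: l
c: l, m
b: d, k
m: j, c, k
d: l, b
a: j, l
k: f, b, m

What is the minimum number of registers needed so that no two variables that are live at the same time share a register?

The cycle l-c-m-j-a-l has odd length 5, so it cannot be 2-colored; at least 3 registers are needed.
Using 3 registers: f=1, j=2, l=1, i=2, c=2, b=1, m=1, d=2, a=3, k=2. Every pair that conflicts lands in different registers.

3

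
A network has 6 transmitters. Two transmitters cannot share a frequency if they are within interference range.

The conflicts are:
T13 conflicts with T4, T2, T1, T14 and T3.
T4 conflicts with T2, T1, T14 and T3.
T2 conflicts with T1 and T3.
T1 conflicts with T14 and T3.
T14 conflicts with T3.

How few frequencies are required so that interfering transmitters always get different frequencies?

T13, T4, T2, T1, T3 pairwise conflict, so at least 5 frequencies are needed.
A valid assignment using 5 frequencies: T13=4, T4=2, T2=5, T1=3, T14=5, T3=1. Every pair that conflicts lands in different frequencies.

5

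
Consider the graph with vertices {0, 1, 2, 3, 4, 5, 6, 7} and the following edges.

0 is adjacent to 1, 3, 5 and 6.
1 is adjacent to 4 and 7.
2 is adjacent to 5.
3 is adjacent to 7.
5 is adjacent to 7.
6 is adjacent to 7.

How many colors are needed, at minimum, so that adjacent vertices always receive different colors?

0 and 5 are adjacent, so at least 2 colors are needed.
One proper 2-coloring: 0=red, 1=blue, 2=red, 3=blue, 4=red, 5=blue, 6=blue, 7=red. No two adjacent vertices share a color.

2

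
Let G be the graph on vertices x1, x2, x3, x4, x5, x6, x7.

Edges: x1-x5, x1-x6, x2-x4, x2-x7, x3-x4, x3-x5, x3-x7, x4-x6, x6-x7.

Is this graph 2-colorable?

The cycle x1-x6-x4-x3-x5-x1 has odd length 5, so it cannot be 2-colored; at least 3 colors are needed.
So 2 colors are not enough.

No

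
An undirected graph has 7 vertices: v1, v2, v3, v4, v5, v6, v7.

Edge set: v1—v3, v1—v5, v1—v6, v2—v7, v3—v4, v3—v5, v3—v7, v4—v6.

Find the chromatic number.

v1, v3, v5 form a triangle, so at least 3 colors are needed.
3 colors suffice: color 1 → {v2, v3, v6}; color 2 → {v1, v4, v7}; color 3 → {v5}. No two adjacent vertices share a color.

3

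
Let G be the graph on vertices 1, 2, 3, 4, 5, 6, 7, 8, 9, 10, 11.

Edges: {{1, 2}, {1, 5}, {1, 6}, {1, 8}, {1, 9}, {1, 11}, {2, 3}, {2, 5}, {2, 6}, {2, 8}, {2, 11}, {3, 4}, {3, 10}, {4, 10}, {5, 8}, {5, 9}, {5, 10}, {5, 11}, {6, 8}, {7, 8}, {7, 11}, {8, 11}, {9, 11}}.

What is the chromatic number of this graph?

5

1, 2, 5, 8, 11 are mutually adjacent (a clique of size 5), so at least 5 colors are needed.
5 colors suffice: color a → {6, 10, 11}; color b → {3, 5, 7}; color c → {4, 8, 9}; color d → {2}; color e → {1}. Each edge has distinct colors on its endpoints.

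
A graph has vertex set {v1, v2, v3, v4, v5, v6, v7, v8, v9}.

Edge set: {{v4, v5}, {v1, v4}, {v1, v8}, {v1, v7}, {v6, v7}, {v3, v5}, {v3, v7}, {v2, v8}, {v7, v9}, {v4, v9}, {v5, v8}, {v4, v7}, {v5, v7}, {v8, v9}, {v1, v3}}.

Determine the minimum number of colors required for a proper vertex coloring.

v1, v3, v7 are pairwise adjacent, so at least 3 colors are needed.
3 colors suffice: color 1 → {v7, v8}; color 2 → {v1, v2, v5, v6, v9}; color 3 → {v3, v4}. No two adjacent vertices share a color.

3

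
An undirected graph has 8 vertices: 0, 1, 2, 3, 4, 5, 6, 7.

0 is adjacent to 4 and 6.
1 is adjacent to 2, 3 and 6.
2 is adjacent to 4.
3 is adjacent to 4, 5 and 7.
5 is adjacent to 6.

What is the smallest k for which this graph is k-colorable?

3

The cycle 4-3-5-6-0-4 has odd length 5, so it cannot be 2-colored; at least 3 colors are needed.
3 colors suffice: color a → {2, 3, 6}; color b → {1, 4, 5, 7}; color c → {0}. No two adjacent vertices share a color.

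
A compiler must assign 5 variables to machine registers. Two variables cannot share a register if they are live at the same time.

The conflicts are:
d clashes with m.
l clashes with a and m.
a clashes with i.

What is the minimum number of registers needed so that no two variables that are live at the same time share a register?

l and m conflict, so at least 2 registers are needed.
A valid assignment using 2 registers: d=1, l=1, a=2, i=1, m=2. No two conflicting variables share a register.

2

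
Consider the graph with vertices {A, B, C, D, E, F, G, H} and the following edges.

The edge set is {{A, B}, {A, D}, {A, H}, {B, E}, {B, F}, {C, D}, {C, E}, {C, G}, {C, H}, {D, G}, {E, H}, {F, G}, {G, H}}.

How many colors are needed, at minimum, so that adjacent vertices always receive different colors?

C, D, G are pairwise adjacent, so at least 3 colors are needed.
3 colors suffice: color 1 → {B, C}; color 2 → {A, E, G}; color 3 → {D, F, H}. Every edge joins two different colors.

3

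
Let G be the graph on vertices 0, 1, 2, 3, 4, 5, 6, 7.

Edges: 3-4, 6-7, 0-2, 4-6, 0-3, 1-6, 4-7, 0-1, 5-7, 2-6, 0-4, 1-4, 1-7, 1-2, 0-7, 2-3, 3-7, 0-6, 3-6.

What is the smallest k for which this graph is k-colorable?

0, 1, 4, 6, 7 are mutually adjacent (a clique of size 5), so at least 5 colors are needed.
5 colors suffice: color a → {5, 6}; color b → {2, 7}; color c → {0}; color d → {4}; color e → {1, 3}. Each edge has distinct colors on its endpoints.

5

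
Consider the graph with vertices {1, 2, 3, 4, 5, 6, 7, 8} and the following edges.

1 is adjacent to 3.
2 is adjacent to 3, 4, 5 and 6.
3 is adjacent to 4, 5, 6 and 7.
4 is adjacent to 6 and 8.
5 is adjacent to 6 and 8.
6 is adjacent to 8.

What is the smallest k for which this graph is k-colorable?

2, 3, 5, 6 are mutually adjacent (a clique of size 4), so at least 4 colors are needed.
A valid assignment using 4 colors: 1=b, 2=c, 3=a, 4=d, 5=d, 6=b, 7=b, 8=a. Every edge joins two different colors.

4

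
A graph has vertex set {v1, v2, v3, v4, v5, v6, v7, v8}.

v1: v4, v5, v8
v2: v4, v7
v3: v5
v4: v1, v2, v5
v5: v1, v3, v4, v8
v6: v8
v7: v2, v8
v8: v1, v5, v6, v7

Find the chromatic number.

3

v1, v4, v5 form a triangle, so at least 3 colors are needed.
One proper 3-coloring: v1=3, v2=2, v3=1, v4=1, v5=2, v6=2, v7=3, v8=1. Every edge joins two different colors.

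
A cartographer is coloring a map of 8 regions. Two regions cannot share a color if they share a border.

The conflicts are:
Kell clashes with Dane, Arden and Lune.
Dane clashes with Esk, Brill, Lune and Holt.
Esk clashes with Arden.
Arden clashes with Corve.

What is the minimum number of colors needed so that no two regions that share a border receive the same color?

Kell, Dane, Lune all conflict with each other, so at least 3 colors are needed.
3 colors suffice: Kell=2, Dane=1, Esk=2, Brill=2, Arden=1, Lune=3, Holt=2, Corve=2. Each listed conflict is separated.

3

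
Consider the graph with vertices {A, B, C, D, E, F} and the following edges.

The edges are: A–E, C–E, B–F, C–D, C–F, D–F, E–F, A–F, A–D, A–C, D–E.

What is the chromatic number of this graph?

5

A, C, D, E, F are pairwise adjacent (a clique of size 5), so at least 5 colors are needed.
5 colors suffice: color red → {F}; color blue → {B, D}; color green → {E}; color yellow → {A}; color purple → {C}. No two adjacent vertices share a color.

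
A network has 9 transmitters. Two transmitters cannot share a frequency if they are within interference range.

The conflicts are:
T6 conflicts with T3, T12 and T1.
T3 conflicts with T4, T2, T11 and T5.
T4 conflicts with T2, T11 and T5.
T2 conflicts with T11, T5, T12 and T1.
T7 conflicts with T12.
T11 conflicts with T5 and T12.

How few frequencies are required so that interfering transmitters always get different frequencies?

5

T3, T4, T2, T11, T5 pairwise conflict, so at least 5 frequencies are needed.
5 frequencies suffice: T6=1, T3=3, T4=5, T2=1, T7=1, T11=2, T5=4, T12=3, T1=2. Every pair that conflicts lands in different frequencies.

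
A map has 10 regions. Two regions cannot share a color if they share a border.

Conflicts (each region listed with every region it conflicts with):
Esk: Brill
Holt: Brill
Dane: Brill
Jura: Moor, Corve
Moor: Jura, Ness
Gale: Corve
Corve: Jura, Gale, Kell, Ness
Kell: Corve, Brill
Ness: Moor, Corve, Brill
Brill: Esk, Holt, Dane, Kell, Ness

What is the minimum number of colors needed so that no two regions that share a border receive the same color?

2

Holt and Brill conflict, so at least 2 colors are needed.
2 colors suffice: color 1 → {Moor, Corve, Brill}; color 2 → {Esk, Holt, Dane, Jura, Gale, Kell, Ness}. No two conflicting regions share a color.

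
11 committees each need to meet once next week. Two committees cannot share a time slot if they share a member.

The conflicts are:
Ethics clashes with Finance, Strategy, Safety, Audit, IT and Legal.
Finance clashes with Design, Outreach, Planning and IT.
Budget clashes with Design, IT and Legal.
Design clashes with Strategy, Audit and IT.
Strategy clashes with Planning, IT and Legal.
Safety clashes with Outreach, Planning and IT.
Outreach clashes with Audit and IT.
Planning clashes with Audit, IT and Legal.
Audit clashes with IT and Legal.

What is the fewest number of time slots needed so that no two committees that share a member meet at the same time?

Finance, Outreach, IT are mutually in conflict, so at least 3 time slots are needed.
A valid assignment using 3 time slots: Ethics=2, Finance=3, Budget=3, Design=2, Strategy=3, Safety=3, Outreach=2, Planning=2, Audit=3, IT=1, Legal=1. No two conflicting committees share a time slot.

3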